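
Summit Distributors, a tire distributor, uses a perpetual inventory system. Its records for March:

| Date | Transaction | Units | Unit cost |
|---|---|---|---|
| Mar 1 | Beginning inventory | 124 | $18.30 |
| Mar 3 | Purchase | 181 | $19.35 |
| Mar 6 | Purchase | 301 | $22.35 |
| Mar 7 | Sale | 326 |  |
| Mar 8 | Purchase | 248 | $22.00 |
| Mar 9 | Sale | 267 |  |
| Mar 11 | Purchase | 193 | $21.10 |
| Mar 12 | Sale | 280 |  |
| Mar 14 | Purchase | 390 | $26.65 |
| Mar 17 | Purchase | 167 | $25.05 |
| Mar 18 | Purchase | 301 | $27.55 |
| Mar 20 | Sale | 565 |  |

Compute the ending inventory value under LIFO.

Ending inventory = $11,045.15

Mar 7, 326 sold [LIFO — newest first]: 301 @ $22.35 + 25 @ $19.35 = $7,211.10
Mar 9, 267 sold [LIFO — newest first]: 248 @ $22.00 + 19 @ $19.35 = $5,823.65
Mar 12, 280 sold [LIFO — newest first]: 193 @ $21.10 + 87 @ $19.35 = $5,755.75
Mar 20, 565 sold [LIFO — newest first]: 301 @ $27.55 + 167 @ $25.05 + 97 @ $26.65 = $15,060.95
Total COGS = $7,211.10 + $5,823.65 + $5,755.75 + $15,060.95 = $33,851.45
Ending inventory: 124 @ $18.30 + 50 @ $19.35 + 293 @ $26.65 = $11,045.15
Check: goods available $44,896.60 = COGS $33,851.45 + ending $11,045.15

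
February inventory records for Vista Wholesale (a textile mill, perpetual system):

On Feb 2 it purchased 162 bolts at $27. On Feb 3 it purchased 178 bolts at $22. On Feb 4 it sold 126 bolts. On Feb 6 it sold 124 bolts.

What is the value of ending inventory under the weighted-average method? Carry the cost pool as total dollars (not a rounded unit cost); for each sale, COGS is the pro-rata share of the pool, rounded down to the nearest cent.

After Feb 2: 162 on hand, pool $4,374.00 (≈ $27.0000 each)
After Feb 3: 340 on hand, pool $8,290.00 (≈ $24.3824 each)
Feb 4, sell 126: 126/340 × $8,290.00 → $3,072.17
Feb 6, sell 124: 124/214 × $5,217.83 → $3,023.41
Total COGS = $3,072.17 + $3,023.41 = $6,095.58
Ending inventory (cost pool remaining) = $2,194.42
Check: goods available $8,290.00 = COGS $6,095.58 + ending $2,194.42

Ending inventory = $2,194.42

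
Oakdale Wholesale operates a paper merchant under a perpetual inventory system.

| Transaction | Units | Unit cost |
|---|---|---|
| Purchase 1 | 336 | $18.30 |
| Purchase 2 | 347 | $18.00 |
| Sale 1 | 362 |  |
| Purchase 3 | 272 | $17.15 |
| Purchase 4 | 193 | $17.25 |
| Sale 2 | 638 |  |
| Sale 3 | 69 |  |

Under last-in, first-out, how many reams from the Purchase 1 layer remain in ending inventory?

Sale 1 (362) [LIFO — newest first]: 347 @ $18.00 + 15 @ $18.30 = $6,520.50
Sale 2 (638) [LIFO — newest first]: 193 @ $17.25 + 272 @ $17.15 + 173 @ $18.30 = $11,159.95
Sale 3 (69) [LIFO — newest first]: 69 @ $18.30 = $1,262.70
Total COGS = $6,520.50 + $11,159.95 + $1,262.70 = $18,943.15
Ending inventory: 79 @ $18.30 = $1,445.70

79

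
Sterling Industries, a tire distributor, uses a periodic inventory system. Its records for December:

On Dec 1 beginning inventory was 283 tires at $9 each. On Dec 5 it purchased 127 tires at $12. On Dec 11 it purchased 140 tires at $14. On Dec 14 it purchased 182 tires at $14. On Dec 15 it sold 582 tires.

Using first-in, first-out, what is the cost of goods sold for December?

Dec 15, 582 sold [FIFO — oldest first]: 283 @ $9 + 127 @ $12 + 140 @ $14 + 32 @ $14 = $6,479
Ending inventory: 150 @ $14 = $2,100

COGS = $6,479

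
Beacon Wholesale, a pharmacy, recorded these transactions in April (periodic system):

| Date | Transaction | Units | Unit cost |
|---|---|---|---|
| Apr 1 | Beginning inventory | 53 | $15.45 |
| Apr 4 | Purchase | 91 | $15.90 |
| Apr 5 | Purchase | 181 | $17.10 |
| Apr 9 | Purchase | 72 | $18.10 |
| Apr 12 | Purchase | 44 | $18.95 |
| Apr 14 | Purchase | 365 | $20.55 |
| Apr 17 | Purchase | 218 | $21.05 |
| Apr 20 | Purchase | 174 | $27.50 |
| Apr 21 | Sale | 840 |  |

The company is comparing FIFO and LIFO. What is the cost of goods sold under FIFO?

COGS = $15,714.30

FIFO COGS: 53 @ $15.45 + 91 @ $15.90 + 181 @ $17.10 + 72 @ $18.10 + 44 @ $18.95 + 365 @ $20.55 + 34 @ $21.05 = $15,714.30
LIFO COGS: 174 @ $27.50 + 218 @ $21.05 + 365 @ $20.55 + 44 @ $18.95 + 39 @ $18.10 = $18,414.35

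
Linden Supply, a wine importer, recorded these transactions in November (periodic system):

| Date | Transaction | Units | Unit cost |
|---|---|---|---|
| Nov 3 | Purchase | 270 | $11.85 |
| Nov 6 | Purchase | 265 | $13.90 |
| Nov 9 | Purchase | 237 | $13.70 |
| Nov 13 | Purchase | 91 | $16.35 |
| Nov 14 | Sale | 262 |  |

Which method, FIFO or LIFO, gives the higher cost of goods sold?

LIFO

FIFO COGS: 262 @ $11.85 = $3,104.70
LIFO COGS: 91 @ $16.35 + 171 @ $13.70 = $3,830.55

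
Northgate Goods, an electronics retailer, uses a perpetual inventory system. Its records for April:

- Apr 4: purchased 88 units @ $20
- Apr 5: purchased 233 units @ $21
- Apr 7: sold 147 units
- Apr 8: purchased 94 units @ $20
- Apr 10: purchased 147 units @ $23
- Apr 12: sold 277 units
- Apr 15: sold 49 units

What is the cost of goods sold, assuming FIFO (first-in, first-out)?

Apr 7, 147 sold [FIFO — oldest first]: 88 @ $20 + 59 @ $21 = $2,999
Apr 12, 277 sold [FIFO — oldest first]: 174 @ $21 + 94 @ $20 + 9 @ $23 = $5,741
Apr 15, 49 sold [FIFO — oldest first]: 49 @ $23 = $1,127
Total COGS = $2,999 + $5,741 + $1,127 = $9,867
Ending inventory: 89 @ $23 = $2,047

COGS = $9,867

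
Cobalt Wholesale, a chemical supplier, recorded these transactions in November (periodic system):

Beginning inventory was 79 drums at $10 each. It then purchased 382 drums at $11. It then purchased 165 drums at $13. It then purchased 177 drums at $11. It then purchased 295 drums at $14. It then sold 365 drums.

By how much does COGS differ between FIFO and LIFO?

FIFO COGS: 79 @ $10 + 286 @ $11 = $3,936
LIFO COGS: 295 @ $14 + 70 @ $11 = $4,900
Difference = |$3,936 − $4,900| = $964

$964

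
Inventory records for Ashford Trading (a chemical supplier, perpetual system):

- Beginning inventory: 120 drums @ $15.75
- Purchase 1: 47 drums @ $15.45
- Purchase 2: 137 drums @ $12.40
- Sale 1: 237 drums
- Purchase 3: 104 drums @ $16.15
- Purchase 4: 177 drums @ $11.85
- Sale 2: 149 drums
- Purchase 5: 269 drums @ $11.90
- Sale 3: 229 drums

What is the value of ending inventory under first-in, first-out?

Ending inventory = $2,844.10

Sale 1 (237) [FIFO — oldest first]: 120 @ $15.75 + 47 @ $15.45 + 70 @ $12.40 = $3,484.15
Sale 2 (149) [FIFO — oldest first]: 67 @ $12.40 + 82 @ $16.15 = $2,155.10
Sale 3 (229) [FIFO — oldest first]: 22 @ $16.15 + 177 @ $11.85 + 30 @ $11.90 = $2,809.75
Total COGS = $3,484.15 + $2,155.10 + $2,809.75 = $8,449.00
Ending inventory: 239 @ $11.90 = $2,844.10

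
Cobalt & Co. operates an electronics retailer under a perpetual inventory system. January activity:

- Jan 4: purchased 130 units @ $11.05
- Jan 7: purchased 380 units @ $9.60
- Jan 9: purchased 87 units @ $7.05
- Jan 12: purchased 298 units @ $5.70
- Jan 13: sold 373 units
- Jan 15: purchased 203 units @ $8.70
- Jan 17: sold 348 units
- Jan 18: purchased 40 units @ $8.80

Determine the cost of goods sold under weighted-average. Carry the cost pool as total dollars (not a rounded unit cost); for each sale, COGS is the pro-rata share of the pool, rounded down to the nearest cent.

After Jan 4: 130 on hand, pool $1,436.50 (≈ $11.0500 each)
After Jan 7: 510 on hand, pool $5,084.50 (≈ $9.9696 each)
After Jan 9: 597 on hand, pool $5,697.85 (≈ $9.5441 each)
After Jan 12: 895 on hand, pool $7,396.45 (≈ $8.2642 each)
Jan 13, sell 373: 373/895 × $7,396.45 → $3,082.54
After Jan 15: 725 on hand, pool $6,080.01 (≈ $8.3862 each)
Jan 17, sell 348: 348/725 × $6,080.01 → $2,918.40
After Jan 18: 417 on hand, pool $3,513.61 (≈ $8.4259 each)
Total COGS = $3,082.54 + $2,918.40 = $6,000.94
Ending inventory (cost pool remaining) = $3,513.61

COGS = $6,000.94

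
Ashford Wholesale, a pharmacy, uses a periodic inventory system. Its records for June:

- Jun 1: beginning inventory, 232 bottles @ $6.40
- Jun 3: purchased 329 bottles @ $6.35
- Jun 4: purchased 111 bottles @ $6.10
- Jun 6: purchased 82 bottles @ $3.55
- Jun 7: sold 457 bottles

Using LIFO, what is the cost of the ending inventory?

Ending inventory = $1,897.55

Jun 7, 457 sold [LIFO — newest first]: 82 @ $3.55 + 111 @ $6.10 + 264 @ $6.35 = $2,644.60
Ending inventory: 232 @ $6.40 + 65 @ $6.35 = $1,897.55
Check: goods available $4,542.15 = COGS $2,644.60 + ending $1,897.55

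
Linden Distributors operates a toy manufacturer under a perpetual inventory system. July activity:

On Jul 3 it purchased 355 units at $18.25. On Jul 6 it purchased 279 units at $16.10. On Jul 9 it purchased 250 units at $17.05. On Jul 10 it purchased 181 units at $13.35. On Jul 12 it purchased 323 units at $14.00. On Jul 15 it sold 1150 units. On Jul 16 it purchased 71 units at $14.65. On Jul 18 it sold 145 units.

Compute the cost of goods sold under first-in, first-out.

COGS = $20,869.50

Jul 15, 1150 sold [FIFO — oldest first]: 355 @ $18.25 + 279 @ $16.10 + 250 @ $17.05 + 181 @ $13.35 + 85 @ $14.00 = $18,839.50
Jul 18, 145 sold [FIFO — oldest first]: 145 @ $14.00 = $2,030.00
Total COGS = $18,839.50 + $2,030.00 = $20,869.50
Ending inventory: 93 @ $14.00 + 71 @ $14.65 = $2,342.15
Check: goods available $23,211.65 = COGS $20,869.50 + ending $2,342.15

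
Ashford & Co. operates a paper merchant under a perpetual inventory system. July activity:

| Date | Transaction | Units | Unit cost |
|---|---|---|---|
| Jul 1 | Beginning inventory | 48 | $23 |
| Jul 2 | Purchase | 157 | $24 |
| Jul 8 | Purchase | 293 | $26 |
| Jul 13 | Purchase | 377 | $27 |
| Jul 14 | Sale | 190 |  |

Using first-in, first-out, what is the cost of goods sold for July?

Jul 14, 190 sold [FIFO — oldest first]: 48 @ $23 + 142 @ $24 = $4,512
Ending inventory: 15 @ $24 + 293 @ $26 + 377 @ $27 = $18,157

COGS = $4,512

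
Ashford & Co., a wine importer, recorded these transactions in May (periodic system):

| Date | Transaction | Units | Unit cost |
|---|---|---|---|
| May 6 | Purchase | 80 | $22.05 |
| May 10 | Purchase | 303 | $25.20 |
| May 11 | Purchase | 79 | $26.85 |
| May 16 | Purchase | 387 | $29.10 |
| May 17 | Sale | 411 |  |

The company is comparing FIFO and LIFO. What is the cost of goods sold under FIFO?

FIFO COGS: 80 @ $22.05 + 303 @ $25.20 + 28 @ $26.85 = $10,151.40
LIFO COGS: 387 @ $29.10 + 24 @ $26.85 = $11,906.10

COGS = $10,151.40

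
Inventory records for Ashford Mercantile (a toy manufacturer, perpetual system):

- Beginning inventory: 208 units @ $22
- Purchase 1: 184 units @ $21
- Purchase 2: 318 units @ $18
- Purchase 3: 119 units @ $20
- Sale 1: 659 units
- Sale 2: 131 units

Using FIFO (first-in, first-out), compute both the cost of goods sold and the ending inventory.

Sale 1 (659) [FIFO — oldest first]: 208 @ $22 + 184 @ $21 + 267 @ $18 = $13,246
Sale 2 (131) [FIFO — oldest first]: 51 @ $18 + 80 @ $20 = $2,518
Total COGS = $13,246 + $2,518 = $15,764
Ending inventory: 39 @ $20 = $780

COGS = $15,764; ending inventory = $780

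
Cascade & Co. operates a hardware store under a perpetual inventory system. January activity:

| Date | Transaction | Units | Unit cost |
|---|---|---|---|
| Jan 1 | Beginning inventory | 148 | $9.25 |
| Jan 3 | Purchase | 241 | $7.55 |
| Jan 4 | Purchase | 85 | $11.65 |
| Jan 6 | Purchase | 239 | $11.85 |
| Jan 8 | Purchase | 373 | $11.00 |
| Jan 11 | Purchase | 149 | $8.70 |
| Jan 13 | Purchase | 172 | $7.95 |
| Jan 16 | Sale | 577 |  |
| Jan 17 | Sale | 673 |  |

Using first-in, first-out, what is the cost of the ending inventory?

Jan 16, 577 sold [FIFO — oldest first]: 148 @ $9.25 + 241 @ $7.55 + 85 @ $11.65 + 103 @ $11.85 = $5,399.35
Jan 17, 673 sold [FIFO — oldest first]: 136 @ $11.85 + 373 @ $11.00 + 149 @ $8.70 + 15 @ $7.95 = $7,130.15
Total COGS = $5,399.35 + $7,130.15 = $12,529.50
Ending inventory: 157 @ $7.95 = $1,248.15

Ending inventory = $1,248.15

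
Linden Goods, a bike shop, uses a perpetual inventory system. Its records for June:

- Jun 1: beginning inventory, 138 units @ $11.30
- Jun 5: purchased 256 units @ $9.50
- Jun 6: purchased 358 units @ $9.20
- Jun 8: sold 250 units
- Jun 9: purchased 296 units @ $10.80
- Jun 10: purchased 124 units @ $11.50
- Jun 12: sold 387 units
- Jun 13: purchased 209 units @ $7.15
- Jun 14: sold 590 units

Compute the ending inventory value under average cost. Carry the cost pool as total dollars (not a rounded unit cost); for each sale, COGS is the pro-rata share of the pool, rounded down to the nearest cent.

After Jun 1: 138 on hand, pool $1,559.40 (≈ $11.3000 each)
After Jun 5: 394 on hand, pool $3,991.40 (≈ $10.1305 each)
After Jun 6: 752 on hand, pool $7,285.00 (≈ $9.6875 each)
Jun 8, sell 250: 250/752 × $7,285.00 → $2,421.87
After Jun 9: 798 on hand, pool $8,059.93 (≈ $10.1002 each)
After Jun 10: 922 on hand, pool $9,485.93 (≈ $10.2884 each)
Jun 12, sell 387: 387/922 × $9,485.93 → $3,981.62
After Jun 13: 744 on hand, pool $6,998.66 (≈ $9.4068 each)
Jun 14, sell 590: 590/744 × $6,998.66 → $5,550.01
Total COGS = $2,421.87 + $3,981.62 + $5,550.01 = $11,953.50
Ending inventory (cost pool remaining) = $1,448.65
Check: goods available $13,402.15 = COGS $11,953.50 + ending $1,448.65

Ending inventory = $1,448.65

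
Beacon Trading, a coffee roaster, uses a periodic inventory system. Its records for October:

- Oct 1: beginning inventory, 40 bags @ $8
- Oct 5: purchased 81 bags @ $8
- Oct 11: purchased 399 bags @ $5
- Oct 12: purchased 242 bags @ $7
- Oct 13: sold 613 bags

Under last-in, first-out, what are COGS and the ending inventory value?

Oct 13, 613 sold [LIFO — newest first]: 242 @ $7 + 371 @ $5 = $3,549
Ending inventory: 40 @ $8 + 81 @ $8 + 28 @ $5 = $1,108

COGS = $3,549; ending inventory = $1,108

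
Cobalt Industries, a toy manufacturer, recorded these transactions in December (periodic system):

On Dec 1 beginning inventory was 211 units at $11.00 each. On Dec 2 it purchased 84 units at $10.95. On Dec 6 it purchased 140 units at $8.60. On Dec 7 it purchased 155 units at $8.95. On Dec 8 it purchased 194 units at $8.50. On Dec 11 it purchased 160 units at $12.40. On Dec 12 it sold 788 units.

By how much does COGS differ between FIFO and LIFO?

$218.40

FIFO COGS: 211 @ $11.00 + 84 @ $10.95 + 140 @ $8.60 + 155 @ $8.95 + 194 @ $8.50 + 4 @ $12.40 = $7,530.65
LIFO COGS: 160 @ $12.40 + 194 @ $8.50 + 155 @ $8.95 + 140 @ $8.60 + 84 @ $10.95 + 55 @ $11.00 = $7,749.05
Difference = |$7,530.65 − $7,749.05| = $218.40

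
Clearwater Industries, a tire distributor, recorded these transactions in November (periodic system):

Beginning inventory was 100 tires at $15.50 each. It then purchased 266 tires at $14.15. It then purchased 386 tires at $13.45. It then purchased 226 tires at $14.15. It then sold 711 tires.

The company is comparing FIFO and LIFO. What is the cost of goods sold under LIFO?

COGS = $9,790.45

FIFO COGS: 100 @ $15.50 + 266 @ $14.15 + 345 @ $13.45 = $9,954.15
LIFO COGS: 226 @ $14.15 + 386 @ $13.45 + 99 @ $14.15 = $9,790.45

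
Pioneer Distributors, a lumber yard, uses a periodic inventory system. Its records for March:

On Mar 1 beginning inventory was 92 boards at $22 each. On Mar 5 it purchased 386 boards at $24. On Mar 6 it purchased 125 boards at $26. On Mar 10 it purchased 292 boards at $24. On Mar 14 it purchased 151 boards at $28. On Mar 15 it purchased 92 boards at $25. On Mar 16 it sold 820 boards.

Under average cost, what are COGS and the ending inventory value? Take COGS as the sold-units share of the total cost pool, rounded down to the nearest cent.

Mar 16, sell 820: 820/1138 × $28,074.00 → $20,229.06
Ending inventory (cost pool remaining) = $7,844.94
Check: goods available $28,074.00 = COGS $20,229.06 + ending $7,844.94

COGS = $20,229.06; ending inventory = $7,844.94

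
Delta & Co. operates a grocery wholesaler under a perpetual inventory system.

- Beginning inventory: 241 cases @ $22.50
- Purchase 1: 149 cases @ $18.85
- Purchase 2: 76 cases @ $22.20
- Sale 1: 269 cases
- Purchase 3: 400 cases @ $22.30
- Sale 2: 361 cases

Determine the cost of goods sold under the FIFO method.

Sale 1 (269) [FIFO — oldest first]: 241 @ $22.50 + 28 @ $18.85 = $5,950.30
Sale 2 (361) [FIFO — oldest first]: 121 @ $18.85 + 76 @ $22.20 + 164 @ $22.30 = $7,625.25
Total COGS = $5,950.30 + $7,625.25 = $13,575.55
Ending inventory: 236 @ $22.30 = $5,262.80

COGS = $13,575.55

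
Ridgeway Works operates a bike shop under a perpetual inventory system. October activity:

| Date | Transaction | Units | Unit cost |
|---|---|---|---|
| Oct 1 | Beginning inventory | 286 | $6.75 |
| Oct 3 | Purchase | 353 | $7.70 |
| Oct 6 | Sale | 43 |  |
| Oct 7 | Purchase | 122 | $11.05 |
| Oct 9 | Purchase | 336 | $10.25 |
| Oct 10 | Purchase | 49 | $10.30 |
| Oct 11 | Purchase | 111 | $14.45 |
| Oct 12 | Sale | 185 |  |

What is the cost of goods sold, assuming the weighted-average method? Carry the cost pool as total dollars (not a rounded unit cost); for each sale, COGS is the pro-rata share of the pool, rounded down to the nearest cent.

COGS = $2,025.13

After Oct 1: 286 on hand, pool $1,930.50 (≈ $6.7500 each)
After Oct 3: 639 on hand, pool $4,648.60 (≈ $7.2748 each)
Oct 6, sell 43: 43/639 × $4,648.60 → $312.81
After Oct 7: 718 on hand, pool $5,683.89 (≈ $7.9163 each)
After Oct 9: 1054 on hand, pool $9,127.89 (≈ $8.6602 each)
After Oct 10: 1103 on hand, pool $9,632.59 (≈ $8.7331 each)
After Oct 11: 1214 on hand, pool $11,236.54 (≈ $9.2558 each)
Oct 12, sell 185: 185/1214 × $11,236.54 → $1,712.32
Total COGS = $312.81 + $1,712.32 = $2,025.13
Ending inventory (cost pool remaining) = $9,524.22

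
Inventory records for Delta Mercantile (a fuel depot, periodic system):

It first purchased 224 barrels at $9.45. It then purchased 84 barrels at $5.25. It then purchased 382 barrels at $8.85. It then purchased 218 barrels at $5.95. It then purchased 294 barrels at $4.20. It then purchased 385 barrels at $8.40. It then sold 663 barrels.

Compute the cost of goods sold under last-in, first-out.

COGS = $4,401.60

Sale 1 (663) [LIFO — newest first]: 385 @ $8.40 + 278 @ $4.20 = $4,401.60
Ending inventory: 224 @ $9.45 + 84 @ $5.25 + 382 @ $8.85 + 218 @ $5.95 + 16 @ $4.20 = $7,302.80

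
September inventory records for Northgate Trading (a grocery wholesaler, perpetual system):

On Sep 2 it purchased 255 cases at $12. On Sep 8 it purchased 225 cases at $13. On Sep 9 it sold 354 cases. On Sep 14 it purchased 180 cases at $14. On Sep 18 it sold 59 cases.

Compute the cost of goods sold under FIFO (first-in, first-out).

Sep 9, 354 sold [FIFO — oldest first]: 255 @ $12 + 99 @ $13 = $4,347
Sep 18, 59 sold [FIFO — oldest first]: 59 @ $13 = $767
Total COGS = $4,347 + $767 = $5,114
Ending inventory: 67 @ $13 + 180 @ $14 = $3,391
Check: goods available $8,505 = COGS $5,114 + ending $3,391

COGS = $5,114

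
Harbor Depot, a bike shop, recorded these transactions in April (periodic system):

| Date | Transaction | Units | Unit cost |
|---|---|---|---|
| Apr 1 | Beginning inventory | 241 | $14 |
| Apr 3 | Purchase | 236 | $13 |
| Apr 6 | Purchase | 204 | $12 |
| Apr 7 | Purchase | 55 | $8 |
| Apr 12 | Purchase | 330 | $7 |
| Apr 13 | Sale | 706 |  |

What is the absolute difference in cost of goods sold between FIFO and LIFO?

FIFO COGS: 241 @ $14 + 236 @ $13 + 204 @ $12 + 25 @ $8 = $9,090
LIFO COGS: 330 @ $7 + 55 @ $8 + 204 @ $12 + 117 @ $13 = $6,719
Difference = |$9,090 − $6,719| = $2,371

$2,371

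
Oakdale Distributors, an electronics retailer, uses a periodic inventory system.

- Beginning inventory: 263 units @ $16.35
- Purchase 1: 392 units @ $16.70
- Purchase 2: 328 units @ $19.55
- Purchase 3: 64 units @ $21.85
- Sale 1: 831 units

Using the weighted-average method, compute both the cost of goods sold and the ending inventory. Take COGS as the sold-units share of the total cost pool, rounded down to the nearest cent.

COGS = $14,808.18; ending inventory = $3,849.07

Sale 1, sell 831: 831/1047 × $18,657.25 → $14,808.18
Ending inventory (cost pool remaining) = $3,849.07
Check: goods available $18,657.25 = COGS $14,808.18 + ending $3,849.07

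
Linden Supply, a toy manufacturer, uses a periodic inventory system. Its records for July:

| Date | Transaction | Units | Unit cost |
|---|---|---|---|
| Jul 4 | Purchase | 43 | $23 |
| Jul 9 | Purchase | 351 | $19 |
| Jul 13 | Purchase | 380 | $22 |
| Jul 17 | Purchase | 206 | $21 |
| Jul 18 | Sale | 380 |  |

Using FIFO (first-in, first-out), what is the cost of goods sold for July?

Jul 18, 380 sold [FIFO — oldest first]: 43 @ $23 + 337 @ $19 = $7,392
Ending inventory: 14 @ $19 + 380 @ $22 + 206 @ $21 = $12,952
Check: goods available $20,344 = COGS $7,392 + ending $12,952

COGS = $7,392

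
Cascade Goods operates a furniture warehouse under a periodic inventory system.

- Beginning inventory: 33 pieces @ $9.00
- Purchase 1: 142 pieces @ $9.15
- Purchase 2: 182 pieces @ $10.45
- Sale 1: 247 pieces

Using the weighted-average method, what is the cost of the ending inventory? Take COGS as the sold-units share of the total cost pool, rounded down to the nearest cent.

Ending inventory = $1,077.88

Sale 1, sell 247: 247/357 × $3,498.20 → $2,420.32
Ending inventory (cost pool remaining) = $1,077.88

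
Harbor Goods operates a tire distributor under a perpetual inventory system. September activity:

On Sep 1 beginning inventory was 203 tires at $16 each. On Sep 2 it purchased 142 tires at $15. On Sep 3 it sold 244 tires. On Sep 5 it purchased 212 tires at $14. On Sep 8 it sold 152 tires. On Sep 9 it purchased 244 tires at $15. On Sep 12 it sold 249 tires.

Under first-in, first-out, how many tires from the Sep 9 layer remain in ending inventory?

156

Sep 3, 244 sold [FIFO — oldest first]: 203 @ $16 + 41 @ $15 = $3,863
Sep 8, 152 sold [FIFO — oldest first]: 101 @ $15 + 51 @ $14 = $2,229
Sep 12, 249 sold [FIFO — oldest first]: 161 @ $14 + 88 @ $15 = $3,574
Total COGS = $3,863 + $2,229 + $3,574 = $9,666
Ending inventory: 156 @ $15 = $2,340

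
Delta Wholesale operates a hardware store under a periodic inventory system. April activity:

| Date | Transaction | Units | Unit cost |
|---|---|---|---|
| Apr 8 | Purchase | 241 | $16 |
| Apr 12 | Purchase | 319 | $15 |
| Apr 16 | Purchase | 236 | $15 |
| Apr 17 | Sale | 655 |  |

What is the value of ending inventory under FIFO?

Ending inventory = $2,115

Apr 17, 655 sold [FIFO — oldest first]: 241 @ $16 + 319 @ $15 + 95 @ $15 = $10,066
Ending inventory: 141 @ $15 = $2,115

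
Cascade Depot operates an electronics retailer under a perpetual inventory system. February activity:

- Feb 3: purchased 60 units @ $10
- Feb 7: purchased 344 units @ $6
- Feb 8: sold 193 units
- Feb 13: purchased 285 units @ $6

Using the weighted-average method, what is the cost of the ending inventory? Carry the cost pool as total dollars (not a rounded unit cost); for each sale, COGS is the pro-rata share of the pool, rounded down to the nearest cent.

Ending inventory = $3,101.35

After Feb 3: 60 on hand, pool $600.00 (≈ $10.0000 each)
After Feb 7: 404 on hand, pool $2,664.00 (≈ $6.5941 each)
Feb 8, sell 193: 193/404 × $2,664.00 → $1,272.65
After Feb 13: 496 on hand, pool $3,101.35 (≈ $6.2527 each)
Ending inventory (cost pool remaining) = $3,101.35
Check: goods available $4,374.00 = COGS $1,272.65 + ending $3,101.35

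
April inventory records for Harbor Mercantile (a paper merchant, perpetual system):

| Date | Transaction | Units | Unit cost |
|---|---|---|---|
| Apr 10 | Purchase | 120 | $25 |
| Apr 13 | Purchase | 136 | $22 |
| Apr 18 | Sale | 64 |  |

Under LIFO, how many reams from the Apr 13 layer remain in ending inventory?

72

Apr 18, 64 sold [LIFO — newest first]: 64 @ $22 = $1,408
Ending inventory: 120 @ $25 + 72 @ $22 = $4,584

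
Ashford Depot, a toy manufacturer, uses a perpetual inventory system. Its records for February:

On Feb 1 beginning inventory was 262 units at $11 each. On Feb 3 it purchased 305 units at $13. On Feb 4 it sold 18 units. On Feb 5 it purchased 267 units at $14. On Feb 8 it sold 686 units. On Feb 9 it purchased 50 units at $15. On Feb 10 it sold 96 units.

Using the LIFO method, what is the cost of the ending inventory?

Ending inventory = $924

Feb 4, 18 sold [LIFO — newest first]: 18 @ $13 = $234
Feb 8, 686 sold [LIFO — newest first]: 267 @ $14 + 287 @ $13 + 132 @ $11 = $8,921
Feb 10, 96 sold [LIFO — newest first]: 50 @ $15 + 46 @ $11 = $1,256
Total COGS = $234 + $8,921 + $1,256 = $10,411
Ending inventory: 84 @ $11 = $924
Check: goods available $11,335 = COGS $10,411 + ending $924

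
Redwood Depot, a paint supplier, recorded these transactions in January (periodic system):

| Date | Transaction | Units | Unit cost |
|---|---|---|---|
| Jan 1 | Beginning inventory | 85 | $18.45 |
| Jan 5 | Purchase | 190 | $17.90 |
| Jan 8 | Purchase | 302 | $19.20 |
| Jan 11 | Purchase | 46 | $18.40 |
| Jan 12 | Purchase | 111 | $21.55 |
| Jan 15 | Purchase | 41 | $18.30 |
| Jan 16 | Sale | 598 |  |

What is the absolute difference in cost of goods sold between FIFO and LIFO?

$387.30

FIFO COGS: 85 @ $18.45 + 190 @ $17.90 + 302 @ $19.20 + 21 @ $18.40 = $11,154.05
LIFO COGS: 41 @ $18.30 + 111 @ $21.55 + 46 @ $18.40 + 302 @ $19.20 + 98 @ $17.90 = $11,541.35
Difference = |$11,154.05 − $11,541.35| = $387.30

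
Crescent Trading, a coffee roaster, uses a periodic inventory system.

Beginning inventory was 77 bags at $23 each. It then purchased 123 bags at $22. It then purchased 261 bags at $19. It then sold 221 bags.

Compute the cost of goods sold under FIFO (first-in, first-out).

COGS = $4,876

Sale 1 (221) [FIFO — oldest first]: 77 @ $23 + 123 @ $22 + 21 @ $19 = $4,876
Ending inventory: 240 @ $19 = $4,560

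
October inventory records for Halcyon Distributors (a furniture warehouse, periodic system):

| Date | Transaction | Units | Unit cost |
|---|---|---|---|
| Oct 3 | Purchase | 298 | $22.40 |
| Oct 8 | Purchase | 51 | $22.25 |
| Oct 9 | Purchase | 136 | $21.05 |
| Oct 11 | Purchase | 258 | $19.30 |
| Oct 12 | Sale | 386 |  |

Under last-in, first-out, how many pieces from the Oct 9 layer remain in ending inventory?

Oct 12, 386 sold [LIFO — newest first]: 258 @ $19.30 + 128 @ $21.05 = $7,673.80
Ending inventory: 298 @ $22.40 + 51 @ $22.25 + 8 @ $21.05 = $7,978.35

8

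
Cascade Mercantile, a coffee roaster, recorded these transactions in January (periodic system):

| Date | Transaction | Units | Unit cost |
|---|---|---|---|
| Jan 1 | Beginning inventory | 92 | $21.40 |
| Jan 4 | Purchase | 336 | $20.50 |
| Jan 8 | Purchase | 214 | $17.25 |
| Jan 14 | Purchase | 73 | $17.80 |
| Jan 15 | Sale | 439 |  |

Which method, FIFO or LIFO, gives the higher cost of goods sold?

FIFO COGS: 92 @ $21.40 + 336 @ $20.50 + 11 @ $17.25 = $9,046.55
LIFO COGS: 73 @ $17.80 + 214 @ $17.25 + 152 @ $20.50 = $8,106.90

FIFO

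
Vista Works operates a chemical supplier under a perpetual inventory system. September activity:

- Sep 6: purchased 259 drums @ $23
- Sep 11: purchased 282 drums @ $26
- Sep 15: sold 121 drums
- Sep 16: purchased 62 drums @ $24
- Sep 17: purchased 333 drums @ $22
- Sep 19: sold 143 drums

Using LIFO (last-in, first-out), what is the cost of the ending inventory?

Ending inventory = $15,811

Sep 15, 121 sold [LIFO — newest first]: 121 @ $26 = $3,146
Sep 19, 143 sold [LIFO — newest first]: 143 @ $22 = $3,146
Total COGS = $3,146 + $3,146 = $6,292
Ending inventory: 259 @ $23 + 161 @ $26 + 62 @ $24 + 190 @ $22 = $15,811
Check: goods available $22,103 = COGS $6,292 + ending $15,811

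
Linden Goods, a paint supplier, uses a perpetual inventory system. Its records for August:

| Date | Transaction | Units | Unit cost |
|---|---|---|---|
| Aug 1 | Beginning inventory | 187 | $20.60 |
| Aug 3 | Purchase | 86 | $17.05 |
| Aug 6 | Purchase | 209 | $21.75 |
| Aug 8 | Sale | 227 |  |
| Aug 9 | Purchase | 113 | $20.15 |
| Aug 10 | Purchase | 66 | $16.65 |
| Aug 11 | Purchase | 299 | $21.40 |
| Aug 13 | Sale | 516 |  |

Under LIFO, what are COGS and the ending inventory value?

COGS = $15,275.00; ending inventory = $4,363.70

Aug 8, 227 sold [LIFO — newest first]: 209 @ $21.75 + 18 @ $17.05 = $4,852.65
Aug 13, 516 sold [LIFO — newest first]: 299 @ $21.40 + 66 @ $16.65 + 113 @ $20.15 + 38 @ $17.05 = $10,422.35
Total COGS = $4,852.65 + $10,422.35 = $15,275.00
Ending inventory: 187 @ $20.60 + 30 @ $17.05 = $4,363.70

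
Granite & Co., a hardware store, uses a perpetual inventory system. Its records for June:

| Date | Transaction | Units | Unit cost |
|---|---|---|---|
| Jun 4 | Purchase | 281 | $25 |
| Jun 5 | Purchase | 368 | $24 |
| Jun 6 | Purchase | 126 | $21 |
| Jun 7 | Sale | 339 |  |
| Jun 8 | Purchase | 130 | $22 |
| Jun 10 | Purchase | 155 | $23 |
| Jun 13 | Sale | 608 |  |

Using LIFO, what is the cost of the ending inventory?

Ending inventory = $2,825

Jun 7, 339 sold [LIFO — newest first]: 126 @ $21 + 213 @ $24 = $7,758
Jun 13, 608 sold [LIFO — newest first]: 155 @ $23 + 130 @ $22 + 155 @ $24 + 168 @ $25 = $14,345
Total COGS = $7,758 + $14,345 = $22,103
Ending inventory: 113 @ $25 = $2,825
Check: goods available $24,928 = COGS $22,103 + ending $2,825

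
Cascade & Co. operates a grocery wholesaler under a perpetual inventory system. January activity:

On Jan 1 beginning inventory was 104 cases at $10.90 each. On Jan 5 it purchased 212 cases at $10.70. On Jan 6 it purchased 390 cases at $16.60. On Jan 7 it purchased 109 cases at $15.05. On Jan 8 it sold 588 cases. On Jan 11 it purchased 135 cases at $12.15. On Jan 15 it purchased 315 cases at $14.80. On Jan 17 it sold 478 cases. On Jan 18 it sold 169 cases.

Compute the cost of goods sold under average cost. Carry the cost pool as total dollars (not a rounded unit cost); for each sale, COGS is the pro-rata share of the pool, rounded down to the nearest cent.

After Jan 1: 104 on hand, pool $1,133.60 (≈ $10.9000 each)
After Jan 5: 316 on hand, pool $3,402.00 (≈ $10.7658 each)
After Jan 6: 706 on hand, pool $9,876.00 (≈ $13.9887 each)
After Jan 7: 815 on hand, pool $11,516.45 (≈ $14.1306 each)
Jan 8, sell 588: 588/815 × $11,516.45 → $8,308.80
After Jan 11: 362 on hand, pool $4,847.90 (≈ $13.3920 each)
After Jan 15: 677 on hand, pool $9,509.90 (≈ $14.0471 each)
Jan 17, sell 478: 478/677 × $9,509.90 → $6,714.52
Jan 18, sell 169: 169/199 × $2,795.38 → $2,373.96
Total COGS = $8,308.80 + $6,714.52 + $2,373.96 = $17,397.28
Ending inventory (cost pool remaining) = $421.42

COGS = $17,397.28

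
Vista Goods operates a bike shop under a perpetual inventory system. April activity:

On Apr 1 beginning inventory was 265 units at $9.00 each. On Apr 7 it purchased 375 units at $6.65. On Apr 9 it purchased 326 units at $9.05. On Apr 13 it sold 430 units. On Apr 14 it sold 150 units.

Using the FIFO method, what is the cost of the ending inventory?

Ending inventory = $3,349.30

Apr 13, 430 sold [FIFO — oldest first]: 265 @ $9.00 + 165 @ $6.65 = $3,482.25
Apr 14, 150 sold [FIFO — oldest first]: 150 @ $6.65 = $997.50
Total COGS = $3,482.25 + $997.50 = $4,479.75
Ending inventory: 60 @ $6.65 + 326 @ $9.05 = $3,349.30
Check: goods available $7,829.05 = COGS $4,479.75 + ending $3,349.30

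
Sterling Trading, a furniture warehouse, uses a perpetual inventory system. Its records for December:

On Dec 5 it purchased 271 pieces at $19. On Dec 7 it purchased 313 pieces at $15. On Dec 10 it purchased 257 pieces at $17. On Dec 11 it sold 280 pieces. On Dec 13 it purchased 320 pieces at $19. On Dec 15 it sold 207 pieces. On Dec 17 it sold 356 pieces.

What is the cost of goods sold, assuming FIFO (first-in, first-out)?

Dec 11, 280 sold [FIFO — oldest first]: 271 @ $19 + 9 @ $15 = $5,284
Dec 15, 207 sold [FIFO — oldest first]: 207 @ $15 = $3,105
Dec 17, 356 sold [FIFO — oldest first]: 97 @ $15 + 257 @ $17 + 2 @ $19 = $5,862
Total COGS = $5,284 + $3,105 + $5,862 = $14,251
Ending inventory: 318 @ $19 = $6,042
Check: goods available $20,293 = COGS $14,251 + ending $6,042

COGS = $14,251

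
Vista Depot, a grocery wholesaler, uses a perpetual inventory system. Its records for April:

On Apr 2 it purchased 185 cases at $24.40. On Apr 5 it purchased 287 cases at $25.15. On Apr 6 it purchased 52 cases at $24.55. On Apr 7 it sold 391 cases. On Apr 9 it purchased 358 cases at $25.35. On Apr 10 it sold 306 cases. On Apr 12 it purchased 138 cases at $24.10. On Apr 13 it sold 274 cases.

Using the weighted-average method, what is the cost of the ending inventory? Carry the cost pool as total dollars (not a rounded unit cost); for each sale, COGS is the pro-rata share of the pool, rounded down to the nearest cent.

Ending inventory = $1,212.00

After Apr 2: 185 on hand, pool $4,514.00 (≈ $24.4000 each)
After Apr 5: 472 on hand, pool $11,732.05 (≈ $24.8560 each)
After Apr 6: 524 on hand, pool $13,008.65 (≈ $24.8257 each)
Apr 7, sell 391: 391/524 × $13,008.65 → $9,706.83
After Apr 9: 491 on hand, pool $12,377.12 (≈ $25.2080 each)
Apr 10, sell 306: 306/491 × $12,377.12 → $7,713.64
After Apr 12: 323 on hand, pool $7,989.28 (≈ $24.7346 each)
Apr 13, sell 274: 274/323 × $7,989.28 → $6,777.28
Total COGS = $9,706.83 + $7,713.64 + $6,777.28 = $24,197.75
Ending inventory (cost pool remaining) = $1,212.00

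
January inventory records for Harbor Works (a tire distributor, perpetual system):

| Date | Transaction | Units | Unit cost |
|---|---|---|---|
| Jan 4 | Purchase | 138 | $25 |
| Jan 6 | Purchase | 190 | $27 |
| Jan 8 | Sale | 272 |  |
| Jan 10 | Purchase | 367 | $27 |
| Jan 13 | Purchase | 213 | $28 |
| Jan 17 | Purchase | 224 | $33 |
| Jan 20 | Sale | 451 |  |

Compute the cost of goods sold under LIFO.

COGS = $20,914

Jan 8, 272 sold [LIFO — newest first]: 190 @ $27 + 82 @ $25 = $7,180
Jan 20, 451 sold [LIFO — newest first]: 224 @ $33 + 213 @ $28 + 14 @ $27 = $13,734
Total COGS = $7,180 + $13,734 = $20,914
Ending inventory: 56 @ $25 + 353 @ $27 = $10,931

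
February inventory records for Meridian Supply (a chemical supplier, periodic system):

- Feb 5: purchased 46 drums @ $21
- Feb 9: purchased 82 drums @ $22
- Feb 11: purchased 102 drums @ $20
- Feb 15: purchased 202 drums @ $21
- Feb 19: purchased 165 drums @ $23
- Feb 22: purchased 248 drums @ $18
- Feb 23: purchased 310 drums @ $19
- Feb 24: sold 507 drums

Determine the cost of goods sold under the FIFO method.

COGS = $10,777

Feb 24, 507 sold [FIFO — oldest first]: 46 @ $21 + 82 @ $22 + 102 @ $20 + 202 @ $21 + 75 @ $23 = $10,777
Ending inventory: 90 @ $23 + 248 @ $18 + 310 @ $19 = $12,424
Check: goods available $23,201 = COGS $10,777 + ending $12,424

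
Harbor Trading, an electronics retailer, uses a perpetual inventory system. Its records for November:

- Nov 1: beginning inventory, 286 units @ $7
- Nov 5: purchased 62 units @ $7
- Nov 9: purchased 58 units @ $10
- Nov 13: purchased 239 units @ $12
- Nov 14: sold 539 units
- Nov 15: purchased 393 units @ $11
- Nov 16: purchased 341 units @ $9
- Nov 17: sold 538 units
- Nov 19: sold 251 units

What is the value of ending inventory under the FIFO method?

Ending inventory = $459

Nov 14, 539 sold [FIFO — oldest first]: 286 @ $7 + 62 @ $7 + 58 @ $10 + 133 @ $12 = $4,612
Nov 17, 538 sold [FIFO — oldest first]: 106 @ $12 + 393 @ $11 + 39 @ $9 = $5,946
Nov 19, 251 sold [FIFO — oldest first]: 251 @ $9 = $2,259
Total COGS = $4,612 + $5,946 + $2,259 = $12,817
Ending inventory: 51 @ $9 = $459
Check: goods available $13,276 = COGS $12,817 + ending $459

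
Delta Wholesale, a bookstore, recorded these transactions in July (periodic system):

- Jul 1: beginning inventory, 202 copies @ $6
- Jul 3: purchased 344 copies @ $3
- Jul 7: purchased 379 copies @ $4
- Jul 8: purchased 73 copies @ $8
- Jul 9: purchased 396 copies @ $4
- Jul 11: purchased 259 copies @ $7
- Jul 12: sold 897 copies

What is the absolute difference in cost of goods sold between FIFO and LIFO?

FIFO COGS: 202 @ $6 + 344 @ $3 + 351 @ $4 = $3,648
LIFO COGS: 259 @ $7 + 396 @ $4 + 73 @ $8 + 169 @ $4 = $4,657
Difference = |$3,648 − $4,657| = $1,009

$1,009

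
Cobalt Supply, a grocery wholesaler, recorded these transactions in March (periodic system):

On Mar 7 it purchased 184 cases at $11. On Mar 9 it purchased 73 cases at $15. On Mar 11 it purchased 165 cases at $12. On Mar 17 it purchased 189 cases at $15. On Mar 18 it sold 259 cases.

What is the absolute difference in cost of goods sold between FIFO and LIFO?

FIFO COGS: 184 @ $11 + 73 @ $15 + 2 @ $12 = $3,143
LIFO COGS: 189 @ $15 + 70 @ $12 = $3,675
Difference = |$3,143 − $3,675| = $532

$532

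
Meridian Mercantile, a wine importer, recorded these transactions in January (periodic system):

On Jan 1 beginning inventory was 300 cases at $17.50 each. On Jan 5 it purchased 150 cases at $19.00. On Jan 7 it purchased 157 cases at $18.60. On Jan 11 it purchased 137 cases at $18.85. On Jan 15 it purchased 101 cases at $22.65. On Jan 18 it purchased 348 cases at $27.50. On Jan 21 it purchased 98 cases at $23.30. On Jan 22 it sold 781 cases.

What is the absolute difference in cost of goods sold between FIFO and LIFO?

FIFO COGS: 300 @ $17.50 + 150 @ $19.00 + 157 @ $18.60 + 137 @ $18.85 + 37 @ $22.65 = $14,440.70
LIFO COGS: 98 @ $23.30 + 348 @ $27.50 + 101 @ $22.65 + 137 @ $18.85 + 97 @ $18.60 = $18,527.70
Difference = |$14,440.70 − $18,527.70| = $4,087.00

$4,087.00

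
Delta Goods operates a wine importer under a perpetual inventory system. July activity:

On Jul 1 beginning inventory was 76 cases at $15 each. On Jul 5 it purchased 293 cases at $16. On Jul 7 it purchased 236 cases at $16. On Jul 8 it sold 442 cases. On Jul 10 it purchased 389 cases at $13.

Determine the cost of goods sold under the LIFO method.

COGS = $7,072

Jul 8, 442 sold [LIFO — newest first]: 236 @ $16 + 206 @ $16 = $7,072
Ending inventory: 76 @ $15 + 87 @ $16 + 389 @ $13 = $7,589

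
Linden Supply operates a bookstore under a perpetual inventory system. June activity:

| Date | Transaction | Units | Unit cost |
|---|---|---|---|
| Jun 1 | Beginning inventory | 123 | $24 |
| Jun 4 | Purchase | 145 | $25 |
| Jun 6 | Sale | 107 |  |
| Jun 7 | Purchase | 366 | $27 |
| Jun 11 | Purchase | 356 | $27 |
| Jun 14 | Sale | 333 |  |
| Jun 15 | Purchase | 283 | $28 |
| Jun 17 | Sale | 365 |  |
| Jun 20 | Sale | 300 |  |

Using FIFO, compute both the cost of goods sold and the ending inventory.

COGS = $29,291; ending inventory = $4,704

Jun 6, 107 sold [FIFO — oldest first]: 107 @ $24 = $2,568
Jun 14, 333 sold [FIFO — oldest first]: 16 @ $24 + 145 @ $25 + 172 @ $27 = $8,653
Jun 17, 365 sold [FIFO — oldest first]: 194 @ $27 + 171 @ $27 = $9,855
Jun 20, 300 sold [FIFO — oldest first]: 185 @ $27 + 115 @ $28 = $8,215
Total COGS = $2,568 + $8,653 + $9,855 + $8,215 = $29,291
Ending inventory: 168 @ $28 = $4,704
Check: goods available $33,995 = COGS $29,291 + ending $4,704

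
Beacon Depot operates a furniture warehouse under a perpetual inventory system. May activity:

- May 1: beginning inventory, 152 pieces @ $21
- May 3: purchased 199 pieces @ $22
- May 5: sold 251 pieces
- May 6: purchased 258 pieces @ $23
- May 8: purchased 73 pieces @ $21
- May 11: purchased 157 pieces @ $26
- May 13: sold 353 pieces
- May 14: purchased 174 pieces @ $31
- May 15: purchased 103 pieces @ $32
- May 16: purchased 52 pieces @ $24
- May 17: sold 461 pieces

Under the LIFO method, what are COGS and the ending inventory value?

COGS = $26,888; ending inventory = $2,169

May 5, 251 sold [LIFO — newest first]: 199 @ $22 + 52 @ $21 = $5,470
May 13, 353 sold [LIFO — newest first]: 157 @ $26 + 73 @ $21 + 123 @ $23 = $8,444
May 17, 461 sold [LIFO — newest first]: 52 @ $24 + 103 @ $32 + 174 @ $31 + 132 @ $23 = $12,974
Total COGS = $5,470 + $8,444 + $12,974 = $26,888
Ending inventory: 100 @ $21 + 3 @ $23 = $2,169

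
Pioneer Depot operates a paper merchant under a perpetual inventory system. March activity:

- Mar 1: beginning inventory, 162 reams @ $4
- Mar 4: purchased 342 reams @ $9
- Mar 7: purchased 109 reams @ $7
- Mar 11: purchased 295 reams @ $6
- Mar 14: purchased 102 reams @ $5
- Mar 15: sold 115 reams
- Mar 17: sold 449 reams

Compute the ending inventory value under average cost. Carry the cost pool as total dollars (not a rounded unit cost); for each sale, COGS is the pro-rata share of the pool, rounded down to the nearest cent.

Ending inventory = $2,989.09

After Mar 1: 162 on hand, pool $648.00 (≈ $4.0000 each)
After Mar 4: 504 on hand, pool $3,726.00 (≈ $7.3929 each)
After Mar 7: 613 on hand, pool $4,489.00 (≈ $7.3230 each)
After Mar 11: 908 on hand, pool $6,259.00 (≈ $6.8932 each)
After Mar 14: 1010 on hand, pool $6,769.00 (≈ $6.7020 each)
Mar 15, sell 115: 115/1010 × $6,769.00 → $770.72
Mar 17, sell 449: 449/895 × $5,998.28 → $3,009.19
Total COGS = $770.72 + $3,009.19 = $3,779.91
Ending inventory (cost pool remaining) = $2,989.09
Check: goods available $6,769.00 = COGS $3,779.91 + ending $2,989.09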